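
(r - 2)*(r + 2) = r^2 - 4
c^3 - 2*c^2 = c^2*(c - 2)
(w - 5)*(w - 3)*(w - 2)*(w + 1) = w^4 - 9*w^3 + 21*w^2 + w - 30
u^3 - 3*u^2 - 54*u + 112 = (u - 8)*(u - 2)*(u + 7)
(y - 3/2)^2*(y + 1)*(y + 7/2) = y^4 + 3*y^3/2 - 31*y^2/4 - 3*y/8 + 63/8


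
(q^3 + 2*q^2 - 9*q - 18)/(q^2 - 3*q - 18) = (q^2 - q - 6)/(q - 6)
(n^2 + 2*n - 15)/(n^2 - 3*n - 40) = (n - 3)/(n - 8)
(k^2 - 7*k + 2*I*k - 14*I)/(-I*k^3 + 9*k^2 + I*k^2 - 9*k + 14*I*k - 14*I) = I*(k - 7)/(k^2 + k*(-1 + 7*I) - 7*I)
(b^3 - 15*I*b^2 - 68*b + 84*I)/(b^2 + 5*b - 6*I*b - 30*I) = (b^2 - 9*I*b - 14)/(b + 5)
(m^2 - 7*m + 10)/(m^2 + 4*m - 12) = (m - 5)/(m + 6)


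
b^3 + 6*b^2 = b^2*(b + 6)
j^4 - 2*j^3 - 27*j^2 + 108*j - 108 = (j - 3)^2*(j - 2)*(j + 6)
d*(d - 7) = d^2 - 7*d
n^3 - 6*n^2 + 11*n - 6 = (n - 3)*(n - 2)*(n - 1)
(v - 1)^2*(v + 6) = v^3 + 4*v^2 - 11*v + 6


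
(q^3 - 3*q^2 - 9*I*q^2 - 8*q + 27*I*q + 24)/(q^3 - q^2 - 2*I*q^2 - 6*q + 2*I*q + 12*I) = (q^2 - 9*I*q - 8)/(q^2 + 2*q*(1 - I) - 4*I)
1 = 1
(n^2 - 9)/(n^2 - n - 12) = (n - 3)/(n - 4)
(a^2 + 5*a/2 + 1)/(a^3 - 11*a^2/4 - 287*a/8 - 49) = 4*(2*a^2 + 5*a + 2)/(8*a^3 - 22*a^2 - 287*a - 392)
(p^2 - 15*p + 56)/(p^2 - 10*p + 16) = (p - 7)/(p - 2)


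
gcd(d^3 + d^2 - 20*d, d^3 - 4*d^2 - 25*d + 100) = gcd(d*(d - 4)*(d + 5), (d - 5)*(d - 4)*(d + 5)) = d^2 + d - 20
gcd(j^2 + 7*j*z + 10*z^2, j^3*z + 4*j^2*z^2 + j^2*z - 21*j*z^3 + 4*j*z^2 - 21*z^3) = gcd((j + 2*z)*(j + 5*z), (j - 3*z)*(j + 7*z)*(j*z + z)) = 1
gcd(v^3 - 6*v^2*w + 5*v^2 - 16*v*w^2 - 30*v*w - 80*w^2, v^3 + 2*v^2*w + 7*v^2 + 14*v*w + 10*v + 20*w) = v^2 + 2*v*w + 5*v + 10*w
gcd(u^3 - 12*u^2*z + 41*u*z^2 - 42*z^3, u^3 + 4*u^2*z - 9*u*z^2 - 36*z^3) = -u + 3*z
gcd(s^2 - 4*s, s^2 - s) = s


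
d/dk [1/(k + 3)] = -1/(k + 3)^2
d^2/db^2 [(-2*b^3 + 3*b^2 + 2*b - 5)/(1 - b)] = 4*b*(b^2 - 3*b + 3)/(b^3 - 3*b^2 + 3*b - 1)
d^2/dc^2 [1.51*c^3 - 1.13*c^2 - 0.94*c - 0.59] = 9.06*c - 2.26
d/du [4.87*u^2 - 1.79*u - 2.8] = 9.74*u - 1.79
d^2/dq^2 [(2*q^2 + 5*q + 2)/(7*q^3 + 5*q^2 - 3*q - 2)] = 2*(98*q^6 + 735*q^5 + 1239*q^4 + 1016*q^3 + 504*q^2 + 144*q + 16)/(343*q^9 + 735*q^8 + 84*q^7 - 799*q^6 - 456*q^5 + 237*q^4 + 237*q^3 + 6*q^2 - 36*q - 8)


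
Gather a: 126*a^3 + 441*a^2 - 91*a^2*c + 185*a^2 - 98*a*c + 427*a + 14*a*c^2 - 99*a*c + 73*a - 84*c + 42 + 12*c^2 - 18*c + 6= 126*a^3 + a^2*(626 - 91*c) + a*(14*c^2 - 197*c + 500) + 12*c^2 - 102*c + 48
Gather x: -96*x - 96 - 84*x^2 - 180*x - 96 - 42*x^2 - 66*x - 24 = -126*x^2 - 342*x - 216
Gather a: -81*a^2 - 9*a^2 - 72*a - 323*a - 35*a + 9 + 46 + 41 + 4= -90*a^2 - 430*a + 100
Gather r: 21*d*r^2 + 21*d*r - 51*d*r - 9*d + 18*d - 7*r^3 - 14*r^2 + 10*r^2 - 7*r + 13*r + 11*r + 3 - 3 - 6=9*d - 7*r^3 + r^2*(21*d - 4) + r*(17 - 30*d) - 6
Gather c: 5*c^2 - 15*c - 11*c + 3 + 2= 5*c^2 - 26*c + 5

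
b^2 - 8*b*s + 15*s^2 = (b - 5*s)*(b - 3*s)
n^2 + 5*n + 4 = (n + 1)*(n + 4)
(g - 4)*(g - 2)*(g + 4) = g^3 - 2*g^2 - 16*g + 32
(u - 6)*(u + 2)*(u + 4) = u^3 - 28*u - 48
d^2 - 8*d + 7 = (d - 7)*(d - 1)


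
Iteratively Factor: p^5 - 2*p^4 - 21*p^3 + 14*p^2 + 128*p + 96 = (p + 3)*(p^4 - 5*p^3 - 6*p^2 + 32*p + 32) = (p - 4)*(p + 3)*(p^3 - p^2 - 10*p - 8) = (p - 4)^2*(p + 3)*(p^2 + 3*p + 2) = (p - 4)^2*(p + 1)*(p + 3)*(p + 2)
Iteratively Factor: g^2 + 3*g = (g + 3)*(g)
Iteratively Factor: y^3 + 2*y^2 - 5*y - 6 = (y + 1)*(y^2 + y - 6) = (y - 2)*(y + 1)*(y + 3)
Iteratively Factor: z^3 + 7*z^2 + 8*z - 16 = (z - 1)*(z^2 + 8*z + 16) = (z - 1)*(z + 4)*(z + 4)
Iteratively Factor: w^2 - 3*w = (w)*(w - 3)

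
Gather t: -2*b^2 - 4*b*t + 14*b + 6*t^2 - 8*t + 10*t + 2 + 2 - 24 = -2*b^2 + 14*b + 6*t^2 + t*(2 - 4*b) - 20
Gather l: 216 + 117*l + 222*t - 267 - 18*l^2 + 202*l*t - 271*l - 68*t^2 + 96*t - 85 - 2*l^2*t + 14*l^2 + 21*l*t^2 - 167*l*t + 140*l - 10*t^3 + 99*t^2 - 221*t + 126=l^2*(-2*t - 4) + l*(21*t^2 + 35*t - 14) - 10*t^3 + 31*t^2 + 97*t - 10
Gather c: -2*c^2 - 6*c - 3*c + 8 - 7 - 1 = -2*c^2 - 9*c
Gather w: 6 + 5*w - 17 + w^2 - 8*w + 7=w^2 - 3*w - 4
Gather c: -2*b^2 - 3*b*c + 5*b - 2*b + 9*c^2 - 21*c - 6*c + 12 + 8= -2*b^2 + 3*b + 9*c^2 + c*(-3*b - 27) + 20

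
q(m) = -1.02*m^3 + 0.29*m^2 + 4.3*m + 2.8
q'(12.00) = -429.38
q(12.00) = -1666.40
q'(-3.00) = -24.98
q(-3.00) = 20.05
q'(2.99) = -21.32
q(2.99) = -9.02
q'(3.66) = -34.57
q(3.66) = -27.59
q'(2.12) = -8.22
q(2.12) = 3.50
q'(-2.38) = -14.41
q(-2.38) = 7.96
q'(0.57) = 3.64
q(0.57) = 5.16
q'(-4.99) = -74.79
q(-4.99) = 115.30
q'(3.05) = -22.40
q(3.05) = -10.33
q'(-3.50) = -35.22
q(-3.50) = 35.04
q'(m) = -3.06*m^2 + 0.58*m + 4.3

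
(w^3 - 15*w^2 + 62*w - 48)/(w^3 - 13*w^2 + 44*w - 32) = (w - 6)/(w - 4)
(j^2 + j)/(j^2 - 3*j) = (j + 1)/(j - 3)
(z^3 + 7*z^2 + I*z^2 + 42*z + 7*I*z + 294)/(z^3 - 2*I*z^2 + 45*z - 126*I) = (z + 7)/(z - 3*I)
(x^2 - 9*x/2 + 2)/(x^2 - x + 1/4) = 2*(x - 4)/(2*x - 1)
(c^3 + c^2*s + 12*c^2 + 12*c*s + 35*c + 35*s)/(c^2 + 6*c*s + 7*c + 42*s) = (c^2 + c*s + 5*c + 5*s)/(c + 6*s)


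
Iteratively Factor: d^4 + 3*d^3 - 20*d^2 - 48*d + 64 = (d - 1)*(d^3 + 4*d^2 - 16*d - 64) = (d - 1)*(d + 4)*(d^2 - 16) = (d - 1)*(d + 4)^2*(d - 4)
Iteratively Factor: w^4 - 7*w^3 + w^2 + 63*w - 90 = (w - 2)*(w^3 - 5*w^2 - 9*w + 45) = (w - 3)*(w - 2)*(w^2 - 2*w - 15) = (w - 3)*(w - 2)*(w + 3)*(w - 5)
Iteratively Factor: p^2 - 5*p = (p - 5)*(p)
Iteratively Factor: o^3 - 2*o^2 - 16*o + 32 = (o - 4)*(o^2 + 2*o - 8) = (o - 4)*(o + 4)*(o - 2)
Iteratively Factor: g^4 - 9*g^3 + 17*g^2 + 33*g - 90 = (g - 5)*(g^3 - 4*g^2 - 3*g + 18) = (g - 5)*(g + 2)*(g^2 - 6*g + 9) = (g - 5)*(g - 3)*(g + 2)*(g - 3)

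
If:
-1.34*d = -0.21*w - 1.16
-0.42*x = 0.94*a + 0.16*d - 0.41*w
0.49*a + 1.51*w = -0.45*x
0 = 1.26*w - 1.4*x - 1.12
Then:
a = 0.21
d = 0.89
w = 0.13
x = -0.68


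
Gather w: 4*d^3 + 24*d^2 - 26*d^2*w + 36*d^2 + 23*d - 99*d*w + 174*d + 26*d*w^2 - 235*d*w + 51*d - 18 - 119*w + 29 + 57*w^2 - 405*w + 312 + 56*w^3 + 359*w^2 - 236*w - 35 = 4*d^3 + 60*d^2 + 248*d + 56*w^3 + w^2*(26*d + 416) + w*(-26*d^2 - 334*d - 760) + 288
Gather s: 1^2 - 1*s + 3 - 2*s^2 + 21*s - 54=-2*s^2 + 20*s - 50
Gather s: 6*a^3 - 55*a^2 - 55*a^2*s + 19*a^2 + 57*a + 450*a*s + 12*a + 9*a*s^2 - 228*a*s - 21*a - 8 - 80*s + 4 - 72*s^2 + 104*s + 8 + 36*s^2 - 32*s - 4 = 6*a^3 - 36*a^2 + 48*a + s^2*(9*a - 36) + s*(-55*a^2 + 222*a - 8)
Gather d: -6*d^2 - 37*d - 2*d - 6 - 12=-6*d^2 - 39*d - 18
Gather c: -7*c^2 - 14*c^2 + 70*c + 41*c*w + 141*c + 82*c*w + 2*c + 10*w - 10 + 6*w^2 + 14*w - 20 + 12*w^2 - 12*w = -21*c^2 + c*(123*w + 213) + 18*w^2 + 12*w - 30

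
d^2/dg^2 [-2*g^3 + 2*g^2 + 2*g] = 4 - 12*g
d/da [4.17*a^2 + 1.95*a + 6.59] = 8.34*a + 1.95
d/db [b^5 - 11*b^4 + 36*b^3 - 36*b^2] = b*(5*b^3 - 44*b^2 + 108*b - 72)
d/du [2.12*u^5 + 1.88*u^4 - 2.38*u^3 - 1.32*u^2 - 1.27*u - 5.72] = 10.6*u^4 + 7.52*u^3 - 7.14*u^2 - 2.64*u - 1.27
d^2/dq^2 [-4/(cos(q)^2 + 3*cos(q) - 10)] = 4*(4*sin(q)^4 - 51*sin(q)^2 + 75*cos(q)/4 + 9*cos(3*q)/4 + 9)/((cos(q) - 2)^3*(cos(q) + 5)^3)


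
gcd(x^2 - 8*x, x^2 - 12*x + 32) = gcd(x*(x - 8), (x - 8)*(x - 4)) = x - 8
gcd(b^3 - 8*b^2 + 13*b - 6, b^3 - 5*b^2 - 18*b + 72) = b - 6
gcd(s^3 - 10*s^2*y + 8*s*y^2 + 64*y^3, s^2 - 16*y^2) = -s + 4*y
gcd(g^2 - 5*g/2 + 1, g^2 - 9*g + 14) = g - 2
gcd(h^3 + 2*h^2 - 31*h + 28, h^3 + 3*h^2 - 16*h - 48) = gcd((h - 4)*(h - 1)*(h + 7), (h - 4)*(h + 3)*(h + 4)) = h - 4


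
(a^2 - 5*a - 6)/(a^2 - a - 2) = (a - 6)/(a - 2)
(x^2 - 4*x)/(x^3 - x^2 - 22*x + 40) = x/(x^2 + 3*x - 10)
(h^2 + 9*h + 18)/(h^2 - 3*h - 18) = (h + 6)/(h - 6)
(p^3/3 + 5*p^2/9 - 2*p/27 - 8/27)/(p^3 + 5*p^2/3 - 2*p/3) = (9*p^3 + 15*p^2 - 2*p - 8)/(9*p*(3*p^2 + 5*p - 2))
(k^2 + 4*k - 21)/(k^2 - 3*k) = (k + 7)/k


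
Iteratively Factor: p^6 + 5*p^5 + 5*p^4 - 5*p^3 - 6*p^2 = (p + 3)*(p^5 + 2*p^4 - p^3 - 2*p^2) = p*(p + 3)*(p^4 + 2*p^3 - p^2 - 2*p) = p*(p + 2)*(p + 3)*(p^3 - p) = p*(p + 1)*(p + 2)*(p + 3)*(p^2 - p) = p*(p - 1)*(p + 1)*(p + 2)*(p + 3)*(p)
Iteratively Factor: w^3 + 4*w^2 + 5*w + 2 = (w + 1)*(w^2 + 3*w + 2) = (w + 1)^2*(w + 2)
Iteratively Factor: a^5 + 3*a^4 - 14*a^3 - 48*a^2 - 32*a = (a + 4)*(a^4 - a^3 - 10*a^2 - 8*a) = (a + 1)*(a + 4)*(a^3 - 2*a^2 - 8*a) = a*(a + 1)*(a + 4)*(a^2 - 2*a - 8) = a*(a + 1)*(a + 2)*(a + 4)*(a - 4)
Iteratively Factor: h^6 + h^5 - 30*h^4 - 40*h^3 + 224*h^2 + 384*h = (h + 3)*(h^5 - 2*h^4 - 24*h^3 + 32*h^2 + 128*h) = (h + 2)*(h + 3)*(h^4 - 4*h^3 - 16*h^2 + 64*h) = h*(h + 2)*(h + 3)*(h^3 - 4*h^2 - 16*h + 64) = h*(h + 2)*(h + 3)*(h + 4)*(h^2 - 8*h + 16) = h*(h - 4)*(h + 2)*(h + 3)*(h + 4)*(h - 4)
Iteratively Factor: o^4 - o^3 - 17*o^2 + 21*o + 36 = (o - 3)*(o^3 + 2*o^2 - 11*o - 12) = (o - 3)*(o + 4)*(o^2 - 2*o - 3) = (o - 3)^2*(o + 4)*(o + 1)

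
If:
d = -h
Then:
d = -h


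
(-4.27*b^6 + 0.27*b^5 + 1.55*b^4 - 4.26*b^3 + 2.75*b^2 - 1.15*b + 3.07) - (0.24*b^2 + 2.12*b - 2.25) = -4.27*b^6 + 0.27*b^5 + 1.55*b^4 - 4.26*b^3 + 2.51*b^2 - 3.27*b + 5.32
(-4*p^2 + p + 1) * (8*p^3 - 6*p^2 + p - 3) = -32*p^5 + 32*p^4 - 2*p^3 + 7*p^2 - 2*p - 3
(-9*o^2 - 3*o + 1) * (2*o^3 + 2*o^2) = -18*o^5 - 24*o^4 - 4*o^3 + 2*o^2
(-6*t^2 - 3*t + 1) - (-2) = -6*t^2 - 3*t + 3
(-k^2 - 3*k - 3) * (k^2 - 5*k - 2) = -k^4 + 2*k^3 + 14*k^2 + 21*k + 6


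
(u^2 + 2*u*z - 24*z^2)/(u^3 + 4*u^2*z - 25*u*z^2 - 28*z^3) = (u + 6*z)/(u^2 + 8*u*z + 7*z^2)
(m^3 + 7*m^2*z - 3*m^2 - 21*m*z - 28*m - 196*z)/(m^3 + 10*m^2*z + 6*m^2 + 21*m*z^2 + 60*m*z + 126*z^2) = (m^2 - 3*m - 28)/(m^2 + 3*m*z + 6*m + 18*z)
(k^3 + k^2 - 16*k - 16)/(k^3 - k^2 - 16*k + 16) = (k + 1)/(k - 1)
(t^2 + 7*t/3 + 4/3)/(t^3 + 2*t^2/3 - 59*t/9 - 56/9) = 3*(3*t + 4)/(9*t^2 - 3*t - 56)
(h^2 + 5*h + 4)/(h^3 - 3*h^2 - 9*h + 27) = (h^2 + 5*h + 4)/(h^3 - 3*h^2 - 9*h + 27)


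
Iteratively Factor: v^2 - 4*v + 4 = (v - 2)*(v - 2)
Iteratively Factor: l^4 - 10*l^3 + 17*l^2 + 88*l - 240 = (l + 3)*(l^3 - 13*l^2 + 56*l - 80) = (l - 4)*(l + 3)*(l^2 - 9*l + 20) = (l - 4)^2*(l + 3)*(l - 5)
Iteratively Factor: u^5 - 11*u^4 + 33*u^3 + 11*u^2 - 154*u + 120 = (u + 2)*(u^4 - 13*u^3 + 59*u^2 - 107*u + 60) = (u - 5)*(u + 2)*(u^3 - 8*u^2 + 19*u - 12) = (u - 5)*(u - 1)*(u + 2)*(u^2 - 7*u + 12) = (u - 5)*(u - 4)*(u - 1)*(u + 2)*(u - 3)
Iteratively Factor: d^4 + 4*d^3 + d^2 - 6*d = (d - 1)*(d^3 + 5*d^2 + 6*d) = (d - 1)*(d + 3)*(d^2 + 2*d) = (d - 1)*(d + 2)*(d + 3)*(d)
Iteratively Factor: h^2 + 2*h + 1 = (h + 1)*(h + 1)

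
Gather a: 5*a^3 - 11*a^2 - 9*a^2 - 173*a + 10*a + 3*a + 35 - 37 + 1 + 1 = 5*a^3 - 20*a^2 - 160*a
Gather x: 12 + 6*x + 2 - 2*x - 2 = 4*x + 12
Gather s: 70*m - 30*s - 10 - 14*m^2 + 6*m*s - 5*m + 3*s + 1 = -14*m^2 + 65*m + s*(6*m - 27) - 9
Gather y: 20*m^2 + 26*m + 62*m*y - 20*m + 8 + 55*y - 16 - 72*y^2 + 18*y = 20*m^2 + 6*m - 72*y^2 + y*(62*m + 73) - 8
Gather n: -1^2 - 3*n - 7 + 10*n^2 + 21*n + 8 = 10*n^2 + 18*n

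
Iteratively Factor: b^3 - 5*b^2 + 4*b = (b - 4)*(b^2 - b) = b*(b - 4)*(b - 1)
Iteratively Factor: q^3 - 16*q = (q + 4)*(q^2 - 4*q) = (q - 4)*(q + 4)*(q)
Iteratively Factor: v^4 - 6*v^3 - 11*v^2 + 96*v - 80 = (v - 4)*(v^3 - 2*v^2 - 19*v + 20) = (v - 4)*(v + 4)*(v^2 - 6*v + 5) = (v - 5)*(v - 4)*(v + 4)*(v - 1)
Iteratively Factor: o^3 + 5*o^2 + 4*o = (o + 1)*(o^2 + 4*o) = o*(o + 1)*(o + 4)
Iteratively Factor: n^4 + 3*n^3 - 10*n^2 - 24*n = (n - 3)*(n^3 + 6*n^2 + 8*n) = (n - 3)*(n + 4)*(n^2 + 2*n) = n*(n - 3)*(n + 4)*(n + 2)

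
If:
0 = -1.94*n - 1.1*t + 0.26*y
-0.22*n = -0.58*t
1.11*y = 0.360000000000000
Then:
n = 0.04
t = 0.01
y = 0.32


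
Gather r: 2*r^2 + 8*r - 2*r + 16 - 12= 2*r^2 + 6*r + 4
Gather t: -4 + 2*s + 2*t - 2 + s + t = 3*s + 3*t - 6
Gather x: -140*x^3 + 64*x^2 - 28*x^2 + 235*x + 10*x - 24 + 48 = -140*x^3 + 36*x^2 + 245*x + 24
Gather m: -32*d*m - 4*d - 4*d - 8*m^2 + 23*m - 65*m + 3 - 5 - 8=-8*d - 8*m^2 + m*(-32*d - 42) - 10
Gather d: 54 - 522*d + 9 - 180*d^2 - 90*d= -180*d^2 - 612*d + 63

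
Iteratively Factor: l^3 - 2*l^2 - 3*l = (l)*(l^2 - 2*l - 3) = l*(l - 3)*(l + 1)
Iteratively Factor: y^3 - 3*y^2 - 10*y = (y + 2)*(y^2 - 5*y) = y*(y + 2)*(y - 5)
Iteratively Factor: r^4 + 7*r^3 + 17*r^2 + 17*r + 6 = (r + 1)*(r^3 + 6*r^2 + 11*r + 6) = (r + 1)^2*(r^2 + 5*r + 6) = (r + 1)^2*(r + 2)*(r + 3)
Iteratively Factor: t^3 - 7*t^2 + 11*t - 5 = (t - 5)*(t^2 - 2*t + 1) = (t - 5)*(t - 1)*(t - 1)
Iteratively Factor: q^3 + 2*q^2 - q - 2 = (q + 2)*(q^2 - 1) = (q - 1)*(q + 2)*(q + 1)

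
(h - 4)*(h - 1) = h^2 - 5*h + 4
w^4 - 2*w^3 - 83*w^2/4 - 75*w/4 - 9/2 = (w - 6)*(w + 1/2)^2*(w + 3)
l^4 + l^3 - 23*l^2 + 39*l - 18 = (l - 3)*(l - 1)^2*(l + 6)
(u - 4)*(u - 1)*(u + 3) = u^3 - 2*u^2 - 11*u + 12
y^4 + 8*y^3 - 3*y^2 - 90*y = y*(y - 3)*(y + 5)*(y + 6)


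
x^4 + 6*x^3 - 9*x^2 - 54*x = x*(x - 3)*(x + 3)*(x + 6)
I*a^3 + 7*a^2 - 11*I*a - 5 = (a - 5*I)*(a - I)*(I*a + 1)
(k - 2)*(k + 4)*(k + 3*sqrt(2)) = k^3 + 2*k^2 + 3*sqrt(2)*k^2 - 8*k + 6*sqrt(2)*k - 24*sqrt(2)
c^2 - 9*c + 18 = (c - 6)*(c - 3)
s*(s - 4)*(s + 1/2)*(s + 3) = s^4 - s^3/2 - 25*s^2/2 - 6*s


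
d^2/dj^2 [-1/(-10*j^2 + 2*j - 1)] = 4*(-50*j^2 + 10*j + 2*(10*j - 1)^2 - 5)/(10*j^2 - 2*j + 1)^3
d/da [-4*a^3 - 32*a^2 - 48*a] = -12*a^2 - 64*a - 48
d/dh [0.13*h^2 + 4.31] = 0.26*h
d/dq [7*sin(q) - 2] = 7*cos(q)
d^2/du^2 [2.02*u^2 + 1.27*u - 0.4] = 4.04000000000000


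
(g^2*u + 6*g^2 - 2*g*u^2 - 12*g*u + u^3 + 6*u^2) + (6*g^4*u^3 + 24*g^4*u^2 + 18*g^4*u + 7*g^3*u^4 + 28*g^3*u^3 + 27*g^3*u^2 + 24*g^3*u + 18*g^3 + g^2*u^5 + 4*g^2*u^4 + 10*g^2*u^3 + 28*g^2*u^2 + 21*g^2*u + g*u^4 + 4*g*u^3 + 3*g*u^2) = 6*g^4*u^3 + 24*g^4*u^2 + 18*g^4*u + 7*g^3*u^4 + 28*g^3*u^3 + 27*g^3*u^2 + 24*g^3*u + 18*g^3 + g^2*u^5 + 4*g^2*u^4 + 10*g^2*u^3 + 28*g^2*u^2 + 22*g^2*u + 6*g^2 + g*u^4 + 4*g*u^3 + g*u^2 - 12*g*u + u^3 + 6*u^2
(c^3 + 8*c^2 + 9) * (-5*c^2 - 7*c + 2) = -5*c^5 - 47*c^4 - 54*c^3 - 29*c^2 - 63*c + 18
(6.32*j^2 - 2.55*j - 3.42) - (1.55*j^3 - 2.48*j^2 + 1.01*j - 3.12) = -1.55*j^3 + 8.8*j^2 - 3.56*j - 0.3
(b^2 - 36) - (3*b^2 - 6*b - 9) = -2*b^2 + 6*b - 27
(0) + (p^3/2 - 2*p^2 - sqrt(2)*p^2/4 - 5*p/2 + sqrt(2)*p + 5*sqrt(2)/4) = p^3/2 - 2*p^2 - sqrt(2)*p^2/4 - 5*p/2 + sqrt(2)*p + 5*sqrt(2)/4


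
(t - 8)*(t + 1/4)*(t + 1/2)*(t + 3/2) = t^4 - 23*t^3/4 - 67*t^2/4 - 157*t/16 - 3/2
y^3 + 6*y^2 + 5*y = y*(y + 1)*(y + 5)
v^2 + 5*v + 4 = (v + 1)*(v + 4)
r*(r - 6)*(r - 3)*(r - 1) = r^4 - 10*r^3 + 27*r^2 - 18*r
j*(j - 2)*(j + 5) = j^3 + 3*j^2 - 10*j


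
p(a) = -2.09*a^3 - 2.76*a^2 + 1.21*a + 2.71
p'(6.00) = -257.63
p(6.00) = -540.83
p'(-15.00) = -1326.74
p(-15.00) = 6417.31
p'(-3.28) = -48.14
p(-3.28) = 42.80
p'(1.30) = -16.56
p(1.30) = -4.97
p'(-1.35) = -2.77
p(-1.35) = 1.19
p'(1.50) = -21.18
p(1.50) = -8.74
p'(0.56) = -3.85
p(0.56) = 2.16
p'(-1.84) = -9.86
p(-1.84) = 4.16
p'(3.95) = -118.42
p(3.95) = -164.38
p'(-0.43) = 2.42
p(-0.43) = 1.85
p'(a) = -6.27*a^2 - 5.52*a + 1.21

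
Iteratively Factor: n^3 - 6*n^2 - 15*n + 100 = (n - 5)*(n^2 - n - 20) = (n - 5)^2*(n + 4)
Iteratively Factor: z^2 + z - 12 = (z + 4)*(z - 3)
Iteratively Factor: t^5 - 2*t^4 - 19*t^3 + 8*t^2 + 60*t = (t + 2)*(t^4 - 4*t^3 - 11*t^2 + 30*t) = (t + 2)*(t + 3)*(t^3 - 7*t^2 + 10*t) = (t - 5)*(t + 2)*(t + 3)*(t^2 - 2*t) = t*(t - 5)*(t + 2)*(t + 3)*(t - 2)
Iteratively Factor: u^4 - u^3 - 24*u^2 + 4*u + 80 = (u - 2)*(u^3 + u^2 - 22*u - 40) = (u - 2)*(u + 2)*(u^2 - u - 20) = (u - 5)*(u - 2)*(u + 2)*(u + 4)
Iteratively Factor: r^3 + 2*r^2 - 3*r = (r - 1)*(r^2 + 3*r) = r*(r - 1)*(r + 3)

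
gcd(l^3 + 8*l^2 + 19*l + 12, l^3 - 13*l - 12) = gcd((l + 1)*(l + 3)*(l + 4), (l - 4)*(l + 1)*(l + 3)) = l^2 + 4*l + 3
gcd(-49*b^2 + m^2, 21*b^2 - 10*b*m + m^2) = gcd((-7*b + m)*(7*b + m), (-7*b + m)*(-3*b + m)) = 7*b - m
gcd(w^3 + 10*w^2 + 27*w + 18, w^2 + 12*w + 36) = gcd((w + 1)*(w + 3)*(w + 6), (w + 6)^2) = w + 6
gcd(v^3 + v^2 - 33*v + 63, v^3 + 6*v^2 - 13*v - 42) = v^2 + 4*v - 21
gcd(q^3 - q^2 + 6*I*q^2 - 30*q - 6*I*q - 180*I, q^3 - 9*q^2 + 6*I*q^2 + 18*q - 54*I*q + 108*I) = q^2 + q*(-6 + 6*I) - 36*I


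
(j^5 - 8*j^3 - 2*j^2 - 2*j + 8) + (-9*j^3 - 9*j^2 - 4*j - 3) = j^5 - 17*j^3 - 11*j^2 - 6*j + 5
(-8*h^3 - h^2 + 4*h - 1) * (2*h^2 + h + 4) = -16*h^5 - 10*h^4 - 25*h^3 - 2*h^2 + 15*h - 4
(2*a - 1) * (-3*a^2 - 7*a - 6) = -6*a^3 - 11*a^2 - 5*a + 6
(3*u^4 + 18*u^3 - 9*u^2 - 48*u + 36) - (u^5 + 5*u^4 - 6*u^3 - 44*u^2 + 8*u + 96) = -u^5 - 2*u^4 + 24*u^3 + 35*u^2 - 56*u - 60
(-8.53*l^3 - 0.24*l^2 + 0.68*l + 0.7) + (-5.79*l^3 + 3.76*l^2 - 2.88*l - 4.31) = -14.32*l^3 + 3.52*l^2 - 2.2*l - 3.61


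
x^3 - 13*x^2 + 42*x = x*(x - 7)*(x - 6)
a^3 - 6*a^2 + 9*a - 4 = (a - 4)*(a - 1)^2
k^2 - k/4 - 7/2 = (k - 2)*(k + 7/4)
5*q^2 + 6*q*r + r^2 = (q + r)*(5*q + r)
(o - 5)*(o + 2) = o^2 - 3*o - 10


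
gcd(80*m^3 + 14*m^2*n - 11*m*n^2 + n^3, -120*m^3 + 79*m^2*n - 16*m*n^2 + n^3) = 40*m^2 - 13*m*n + n^2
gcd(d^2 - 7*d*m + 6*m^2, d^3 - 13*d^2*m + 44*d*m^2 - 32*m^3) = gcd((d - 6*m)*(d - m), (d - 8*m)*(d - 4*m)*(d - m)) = d - m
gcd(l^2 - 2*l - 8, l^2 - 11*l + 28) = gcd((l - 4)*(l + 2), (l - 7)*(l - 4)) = l - 4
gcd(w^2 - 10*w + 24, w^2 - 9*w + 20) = w - 4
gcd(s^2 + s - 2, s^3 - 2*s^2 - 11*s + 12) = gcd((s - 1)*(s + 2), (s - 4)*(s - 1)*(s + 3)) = s - 1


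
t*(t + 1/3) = t^2 + t/3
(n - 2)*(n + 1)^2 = n^3 - 3*n - 2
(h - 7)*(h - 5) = h^2 - 12*h + 35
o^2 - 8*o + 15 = (o - 5)*(o - 3)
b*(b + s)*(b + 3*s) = b^3 + 4*b^2*s + 3*b*s^2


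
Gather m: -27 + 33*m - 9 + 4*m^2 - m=4*m^2 + 32*m - 36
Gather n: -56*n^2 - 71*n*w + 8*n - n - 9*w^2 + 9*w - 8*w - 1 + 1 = -56*n^2 + n*(7 - 71*w) - 9*w^2 + w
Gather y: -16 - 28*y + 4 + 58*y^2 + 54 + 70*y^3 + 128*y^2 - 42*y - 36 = 70*y^3 + 186*y^2 - 70*y + 6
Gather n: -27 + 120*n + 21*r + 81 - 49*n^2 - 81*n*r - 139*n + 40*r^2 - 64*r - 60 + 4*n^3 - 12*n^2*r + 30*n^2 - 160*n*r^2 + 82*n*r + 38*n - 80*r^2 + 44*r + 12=4*n^3 + n^2*(-12*r - 19) + n*(-160*r^2 + r + 19) - 40*r^2 + r + 6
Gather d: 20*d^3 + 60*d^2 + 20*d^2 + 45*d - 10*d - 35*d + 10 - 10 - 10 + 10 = 20*d^3 + 80*d^2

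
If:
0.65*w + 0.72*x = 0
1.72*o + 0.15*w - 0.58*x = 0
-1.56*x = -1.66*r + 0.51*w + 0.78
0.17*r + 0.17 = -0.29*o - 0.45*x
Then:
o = -0.16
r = 0.25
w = 0.41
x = -0.37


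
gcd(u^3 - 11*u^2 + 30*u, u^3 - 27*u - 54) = u - 6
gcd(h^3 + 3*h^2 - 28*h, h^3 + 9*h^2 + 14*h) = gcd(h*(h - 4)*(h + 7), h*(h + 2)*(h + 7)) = h^2 + 7*h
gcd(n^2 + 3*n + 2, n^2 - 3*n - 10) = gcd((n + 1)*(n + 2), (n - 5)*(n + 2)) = n + 2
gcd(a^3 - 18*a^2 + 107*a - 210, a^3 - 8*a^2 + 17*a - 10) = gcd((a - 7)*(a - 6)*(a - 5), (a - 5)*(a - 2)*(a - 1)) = a - 5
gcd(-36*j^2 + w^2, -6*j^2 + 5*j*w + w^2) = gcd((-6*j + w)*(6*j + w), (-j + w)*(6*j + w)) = 6*j + w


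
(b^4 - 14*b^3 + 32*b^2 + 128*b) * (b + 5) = b^5 - 9*b^4 - 38*b^3 + 288*b^2 + 640*b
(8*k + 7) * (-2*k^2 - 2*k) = -16*k^3 - 30*k^2 - 14*k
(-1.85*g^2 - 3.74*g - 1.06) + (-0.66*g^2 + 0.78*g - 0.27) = -2.51*g^2 - 2.96*g - 1.33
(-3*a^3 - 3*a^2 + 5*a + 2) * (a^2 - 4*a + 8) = -3*a^5 + 9*a^4 - 7*a^3 - 42*a^2 + 32*a + 16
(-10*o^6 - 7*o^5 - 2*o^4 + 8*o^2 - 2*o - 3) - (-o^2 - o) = -10*o^6 - 7*o^5 - 2*o^4 + 9*o^2 - o - 3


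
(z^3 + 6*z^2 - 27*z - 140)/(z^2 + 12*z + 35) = (z^2 - z - 20)/(z + 5)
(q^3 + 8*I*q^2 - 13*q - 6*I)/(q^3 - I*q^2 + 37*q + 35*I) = (q^2 + 7*I*q - 6)/(q^2 - 2*I*q + 35)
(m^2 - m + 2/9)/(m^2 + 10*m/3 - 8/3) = (m - 1/3)/(m + 4)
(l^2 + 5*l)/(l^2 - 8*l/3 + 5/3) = 3*l*(l + 5)/(3*l^2 - 8*l + 5)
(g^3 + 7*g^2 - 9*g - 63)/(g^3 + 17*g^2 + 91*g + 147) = (g - 3)/(g + 7)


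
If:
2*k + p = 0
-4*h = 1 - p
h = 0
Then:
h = 0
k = -1/2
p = 1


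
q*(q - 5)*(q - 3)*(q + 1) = q^4 - 7*q^3 + 7*q^2 + 15*q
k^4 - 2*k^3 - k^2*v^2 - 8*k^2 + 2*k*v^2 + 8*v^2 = (k - 4)*(k + 2)*(k - v)*(k + v)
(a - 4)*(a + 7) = a^2 + 3*a - 28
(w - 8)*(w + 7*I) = w^2 - 8*w + 7*I*w - 56*I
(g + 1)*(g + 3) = g^2 + 4*g + 3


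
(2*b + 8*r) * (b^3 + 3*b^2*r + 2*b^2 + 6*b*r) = 2*b^4 + 14*b^3*r + 4*b^3 + 24*b^2*r^2 + 28*b^2*r + 48*b*r^2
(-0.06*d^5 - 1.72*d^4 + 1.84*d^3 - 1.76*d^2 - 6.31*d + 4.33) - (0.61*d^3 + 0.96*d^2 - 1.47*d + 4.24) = -0.06*d^5 - 1.72*d^4 + 1.23*d^3 - 2.72*d^2 - 4.84*d + 0.0899999999999999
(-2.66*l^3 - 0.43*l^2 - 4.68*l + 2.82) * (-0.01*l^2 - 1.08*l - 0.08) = 0.0266*l^5 + 2.8771*l^4 + 0.724*l^3 + 5.0606*l^2 - 2.6712*l - 0.2256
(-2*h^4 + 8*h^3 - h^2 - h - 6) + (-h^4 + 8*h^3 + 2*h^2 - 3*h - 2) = -3*h^4 + 16*h^3 + h^2 - 4*h - 8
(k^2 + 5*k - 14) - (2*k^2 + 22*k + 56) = -k^2 - 17*k - 70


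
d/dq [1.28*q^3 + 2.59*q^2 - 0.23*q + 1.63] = 3.84*q^2 + 5.18*q - 0.23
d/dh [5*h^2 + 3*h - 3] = 10*h + 3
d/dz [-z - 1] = -1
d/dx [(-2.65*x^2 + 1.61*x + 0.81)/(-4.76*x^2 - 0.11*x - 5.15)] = (7.9551*x^2 + 35.0062*x - 8.2024)/(22.6576*x^4 + 1.0472*x^3 + 49.0401*x^2 + 1.133*x + 26.5225)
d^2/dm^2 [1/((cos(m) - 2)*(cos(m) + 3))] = (-4*sin(m)^4 + 27*sin(m)^2 - 9*cos(m)/4 - 3*cos(3*m)/4 - 9)/((cos(m) - 2)^3*(cos(m) + 3)^3)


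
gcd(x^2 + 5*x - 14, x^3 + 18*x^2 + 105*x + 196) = x + 7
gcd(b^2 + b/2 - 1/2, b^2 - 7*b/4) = 1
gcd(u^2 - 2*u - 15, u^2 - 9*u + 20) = u - 5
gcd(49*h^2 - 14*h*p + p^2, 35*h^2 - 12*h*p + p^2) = -7*h + p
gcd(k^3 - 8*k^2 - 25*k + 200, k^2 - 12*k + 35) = k - 5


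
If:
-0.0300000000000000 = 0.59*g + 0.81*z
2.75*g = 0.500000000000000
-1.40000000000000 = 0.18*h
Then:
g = 0.18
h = -7.78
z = -0.17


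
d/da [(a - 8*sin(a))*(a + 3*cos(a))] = -(a - 8*sin(a))*(3*sin(a) - 1) - (a + 3*cos(a))*(8*cos(a) - 1)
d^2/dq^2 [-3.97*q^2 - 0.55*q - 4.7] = -7.94000000000000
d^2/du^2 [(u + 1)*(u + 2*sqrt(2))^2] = 6*u + 2 + 8*sqrt(2)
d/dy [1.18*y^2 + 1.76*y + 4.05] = 2.36*y + 1.76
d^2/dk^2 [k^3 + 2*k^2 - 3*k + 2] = 6*k + 4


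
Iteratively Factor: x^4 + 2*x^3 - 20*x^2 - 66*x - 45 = (x - 5)*(x^3 + 7*x^2 + 15*x + 9) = (x - 5)*(x + 3)*(x^2 + 4*x + 3) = (x - 5)*(x + 1)*(x + 3)*(x + 3)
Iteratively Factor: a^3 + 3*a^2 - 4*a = (a)*(a^2 + 3*a - 4) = a*(a + 4)*(a - 1)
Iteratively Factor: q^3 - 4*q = (q + 2)*(q^2 - 2*q) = (q - 2)*(q + 2)*(q)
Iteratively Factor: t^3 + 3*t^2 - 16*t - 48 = (t - 4)*(t^2 + 7*t + 12) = (t - 4)*(t + 4)*(t + 3)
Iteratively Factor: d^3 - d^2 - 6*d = (d)*(d^2 - d - 6) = d*(d + 2)*(d - 3)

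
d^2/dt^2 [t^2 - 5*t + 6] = 2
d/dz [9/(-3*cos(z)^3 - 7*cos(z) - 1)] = 9*(9*sin(z)^2 - 16)*sin(z)/(3*cos(z)^3 + 7*cos(z) + 1)^2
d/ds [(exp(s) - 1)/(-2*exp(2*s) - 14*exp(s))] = (exp(2*s) - 2*exp(s) - 7)*exp(-s)/(2*(exp(2*s) + 14*exp(s) + 49))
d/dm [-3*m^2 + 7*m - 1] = 7 - 6*m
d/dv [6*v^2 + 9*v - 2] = 12*v + 9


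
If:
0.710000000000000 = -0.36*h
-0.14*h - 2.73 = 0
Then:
No Solution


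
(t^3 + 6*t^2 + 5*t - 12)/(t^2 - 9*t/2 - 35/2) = 2*(-t^3 - 6*t^2 - 5*t + 12)/(-2*t^2 + 9*t + 35)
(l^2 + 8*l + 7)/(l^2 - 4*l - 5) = (l + 7)/(l - 5)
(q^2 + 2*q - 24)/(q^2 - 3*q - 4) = (q + 6)/(q + 1)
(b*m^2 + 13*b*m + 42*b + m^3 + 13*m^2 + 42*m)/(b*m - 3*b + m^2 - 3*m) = (m^2 + 13*m + 42)/(m - 3)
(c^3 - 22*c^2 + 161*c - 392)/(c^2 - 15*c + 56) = c - 7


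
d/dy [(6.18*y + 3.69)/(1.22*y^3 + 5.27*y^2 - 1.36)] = (7.5396*y^3 + 32.5686*y^2 - y*(3.66*y + 10.54)*(6.18*y + 3.69) - 8.4048)/(1.22*y^3 + 5.27*y^2 - 1.36)^2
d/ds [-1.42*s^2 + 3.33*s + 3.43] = 3.33 - 2.84*s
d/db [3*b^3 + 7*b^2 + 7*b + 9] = 9*b^2 + 14*b + 7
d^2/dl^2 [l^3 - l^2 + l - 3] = 6*l - 2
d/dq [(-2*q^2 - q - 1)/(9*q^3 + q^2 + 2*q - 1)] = 3*(6*q^4 + 6*q^3 + 8*q^2 + 2*q + 1)/(81*q^6 + 18*q^5 + 37*q^4 - 14*q^3 + 2*q^2 - 4*q + 1)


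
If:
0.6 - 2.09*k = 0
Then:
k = 0.29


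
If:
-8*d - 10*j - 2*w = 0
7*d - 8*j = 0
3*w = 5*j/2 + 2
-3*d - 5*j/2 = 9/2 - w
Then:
No Solution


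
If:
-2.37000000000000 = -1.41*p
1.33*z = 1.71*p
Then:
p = 1.68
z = 2.16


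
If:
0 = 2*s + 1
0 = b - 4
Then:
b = 4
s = -1/2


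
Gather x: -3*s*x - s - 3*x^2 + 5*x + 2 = -s - 3*x^2 + x*(5 - 3*s) + 2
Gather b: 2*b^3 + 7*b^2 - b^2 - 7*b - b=2*b^3 + 6*b^2 - 8*b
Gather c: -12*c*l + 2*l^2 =-12*c*l + 2*l^2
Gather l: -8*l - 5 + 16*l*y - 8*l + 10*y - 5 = l*(16*y - 16) + 10*y - 10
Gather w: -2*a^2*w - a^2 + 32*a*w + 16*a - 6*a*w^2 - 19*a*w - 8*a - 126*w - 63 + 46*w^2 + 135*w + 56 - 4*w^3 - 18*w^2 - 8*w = -a^2 + 8*a - 4*w^3 + w^2*(28 - 6*a) + w*(-2*a^2 + 13*a + 1) - 7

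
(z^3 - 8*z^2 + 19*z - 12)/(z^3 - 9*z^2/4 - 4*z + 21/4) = 4*(z - 4)/(4*z + 7)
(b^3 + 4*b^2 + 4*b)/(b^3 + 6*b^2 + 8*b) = (b + 2)/(b + 4)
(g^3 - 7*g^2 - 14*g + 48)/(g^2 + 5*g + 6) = (g^2 - 10*g + 16)/(g + 2)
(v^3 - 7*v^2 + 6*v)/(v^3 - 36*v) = (v - 1)/(v + 6)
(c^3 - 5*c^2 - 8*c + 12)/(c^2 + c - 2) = c - 6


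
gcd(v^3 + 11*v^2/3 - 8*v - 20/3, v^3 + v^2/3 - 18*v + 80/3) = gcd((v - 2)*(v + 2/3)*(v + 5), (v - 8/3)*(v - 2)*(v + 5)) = v^2 + 3*v - 10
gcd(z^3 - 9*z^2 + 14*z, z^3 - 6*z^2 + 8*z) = z^2 - 2*z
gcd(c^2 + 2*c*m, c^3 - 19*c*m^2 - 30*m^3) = c + 2*m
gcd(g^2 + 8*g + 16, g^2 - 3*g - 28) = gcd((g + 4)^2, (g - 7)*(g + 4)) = g + 4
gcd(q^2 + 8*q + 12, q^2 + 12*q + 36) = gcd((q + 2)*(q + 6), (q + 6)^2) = q + 6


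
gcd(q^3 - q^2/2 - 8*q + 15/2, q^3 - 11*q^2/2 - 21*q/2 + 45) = q^2 + q/2 - 15/2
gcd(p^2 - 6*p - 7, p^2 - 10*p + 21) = p - 7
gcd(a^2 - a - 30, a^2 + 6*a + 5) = a + 5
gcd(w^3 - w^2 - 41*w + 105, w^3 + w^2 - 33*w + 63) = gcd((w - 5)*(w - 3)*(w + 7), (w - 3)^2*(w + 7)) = w^2 + 4*w - 21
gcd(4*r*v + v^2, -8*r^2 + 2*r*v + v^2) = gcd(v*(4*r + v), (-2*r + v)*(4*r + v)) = 4*r + v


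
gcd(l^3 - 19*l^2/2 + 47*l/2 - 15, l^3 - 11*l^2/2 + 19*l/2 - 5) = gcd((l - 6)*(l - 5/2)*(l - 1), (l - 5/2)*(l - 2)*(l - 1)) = l^2 - 7*l/2 + 5/2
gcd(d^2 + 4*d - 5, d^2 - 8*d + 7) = d - 1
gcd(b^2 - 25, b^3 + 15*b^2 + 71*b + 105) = b + 5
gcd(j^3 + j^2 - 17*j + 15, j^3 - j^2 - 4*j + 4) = j - 1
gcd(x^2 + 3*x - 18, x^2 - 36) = x + 6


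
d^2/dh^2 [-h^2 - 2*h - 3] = -2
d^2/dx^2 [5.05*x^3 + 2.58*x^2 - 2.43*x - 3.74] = 30.3*x + 5.16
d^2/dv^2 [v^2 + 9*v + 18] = 2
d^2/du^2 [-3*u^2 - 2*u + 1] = -6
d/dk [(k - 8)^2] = 2*k - 16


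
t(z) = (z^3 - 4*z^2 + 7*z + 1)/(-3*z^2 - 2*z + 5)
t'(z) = (6*z + 2)*(z^3 - 4*z^2 + 7*z + 1)/(-3*z^2 - 2*z + 5)^2 + (3*z^2 - 8*z + 7)/(-3*z^2 - 2*z + 5) = (-3*z^4 - 4*z^3 + 44*z^2 - 34*z + 37)/(9*z^4 + 12*z^3 - 26*z^2 - 20*z + 25)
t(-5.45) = 4.34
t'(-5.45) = -0.09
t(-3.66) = 4.57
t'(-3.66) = 0.53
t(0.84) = 3.86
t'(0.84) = 24.61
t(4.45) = -0.65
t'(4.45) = -0.19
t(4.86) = -0.73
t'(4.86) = -0.21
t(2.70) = -0.47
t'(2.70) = 0.06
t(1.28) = -2.22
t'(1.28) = 8.02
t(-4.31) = 4.36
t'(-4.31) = 0.16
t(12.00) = -2.74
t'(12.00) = -0.31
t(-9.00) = 5.07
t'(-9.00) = -0.27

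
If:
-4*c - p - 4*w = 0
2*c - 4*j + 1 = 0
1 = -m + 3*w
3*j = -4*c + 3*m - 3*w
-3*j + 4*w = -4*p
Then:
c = -11/38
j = 2/19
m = 3/38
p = -16/57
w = 41/114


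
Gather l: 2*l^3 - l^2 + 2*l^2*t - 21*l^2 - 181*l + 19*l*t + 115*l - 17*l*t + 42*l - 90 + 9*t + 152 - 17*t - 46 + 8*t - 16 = 2*l^3 + l^2*(2*t - 22) + l*(2*t - 24)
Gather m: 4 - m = 4 - m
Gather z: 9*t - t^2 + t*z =-t^2 + t*z + 9*t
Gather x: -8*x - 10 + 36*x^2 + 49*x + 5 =36*x^2 + 41*x - 5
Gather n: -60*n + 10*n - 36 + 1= -50*n - 35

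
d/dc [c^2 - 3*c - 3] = 2*c - 3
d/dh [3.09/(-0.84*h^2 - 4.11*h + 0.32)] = (5.1912*h + 12.6999)/(0.84*h^2 + 4.11*h - 0.32)^2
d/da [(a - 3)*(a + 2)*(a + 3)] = 3*a^2 + 4*a - 9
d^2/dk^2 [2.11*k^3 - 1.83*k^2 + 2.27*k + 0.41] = 12.66*k - 3.66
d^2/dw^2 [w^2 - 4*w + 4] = 2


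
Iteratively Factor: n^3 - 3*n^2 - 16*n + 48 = (n - 3)*(n^2 - 16) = (n - 4)*(n - 3)*(n + 4)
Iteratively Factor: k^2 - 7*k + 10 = (k - 2)*(k - 5)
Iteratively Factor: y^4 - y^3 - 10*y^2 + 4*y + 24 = (y + 2)*(y^3 - 3*y^2 - 4*y + 12) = (y + 2)^2*(y^2 - 5*y + 6) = (y - 3)*(y + 2)^2*(y - 2)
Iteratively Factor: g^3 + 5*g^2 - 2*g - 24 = (g - 2)*(g^2 + 7*g + 12) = (g - 2)*(g + 4)*(g + 3)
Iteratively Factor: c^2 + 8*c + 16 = (c + 4)*(c + 4)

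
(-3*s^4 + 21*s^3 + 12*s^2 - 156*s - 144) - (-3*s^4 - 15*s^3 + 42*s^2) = 36*s^3 - 30*s^2 - 156*s - 144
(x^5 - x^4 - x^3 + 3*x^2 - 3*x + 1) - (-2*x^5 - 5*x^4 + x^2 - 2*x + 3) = 3*x^5 + 4*x^4 - x^3 + 2*x^2 - x - 2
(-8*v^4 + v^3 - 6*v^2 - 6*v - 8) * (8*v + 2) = -64*v^5 - 8*v^4 - 46*v^3 - 60*v^2 - 76*v - 16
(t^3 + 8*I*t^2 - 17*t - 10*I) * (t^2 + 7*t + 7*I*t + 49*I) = t^5 + 7*t^4 + 15*I*t^4 - 73*t^3 + 105*I*t^3 - 511*t^2 - 129*I*t^2 + 70*t - 903*I*t + 490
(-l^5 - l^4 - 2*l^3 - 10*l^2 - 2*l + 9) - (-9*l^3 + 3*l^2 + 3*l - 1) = -l^5 - l^4 + 7*l^3 - 13*l^2 - 5*l + 10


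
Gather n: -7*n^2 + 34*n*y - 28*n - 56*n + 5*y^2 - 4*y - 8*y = -7*n^2 + n*(34*y - 84) + 5*y^2 - 12*y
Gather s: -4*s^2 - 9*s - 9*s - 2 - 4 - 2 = -4*s^2 - 18*s - 8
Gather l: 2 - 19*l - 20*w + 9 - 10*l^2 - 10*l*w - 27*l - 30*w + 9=-10*l^2 + l*(-10*w - 46) - 50*w + 20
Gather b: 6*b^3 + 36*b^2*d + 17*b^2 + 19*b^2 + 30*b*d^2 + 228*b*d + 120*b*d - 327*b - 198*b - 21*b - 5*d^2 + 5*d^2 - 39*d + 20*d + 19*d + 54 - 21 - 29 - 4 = 6*b^3 + b^2*(36*d + 36) + b*(30*d^2 + 348*d - 546)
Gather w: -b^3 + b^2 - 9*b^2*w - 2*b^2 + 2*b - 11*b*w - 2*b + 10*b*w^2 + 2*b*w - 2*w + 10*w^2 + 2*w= -b^3 - b^2 + w^2*(10*b + 10) + w*(-9*b^2 - 9*b)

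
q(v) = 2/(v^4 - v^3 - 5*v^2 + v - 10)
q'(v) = 2*(-4*v^3 + 3*v^2 + 10*v - 1)/(v^4 - v^3 - 5*v^2 + v - 10)^2 = 2*(-4*v^3 + 3*v^2 + 10*v - 1)/(-v^4 + v^3 + 5*v^2 - v + 10)^2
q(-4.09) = 0.01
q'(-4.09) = 0.01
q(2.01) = -0.10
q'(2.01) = -0.01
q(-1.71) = -0.16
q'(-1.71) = 0.13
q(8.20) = 0.00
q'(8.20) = -0.00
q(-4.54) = 0.00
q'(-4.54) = 0.00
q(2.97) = 4.20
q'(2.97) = -438.63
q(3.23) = 0.12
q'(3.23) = -0.55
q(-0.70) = -0.16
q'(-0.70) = -0.07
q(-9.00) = 0.00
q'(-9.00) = 0.00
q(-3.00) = 0.04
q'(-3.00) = 0.08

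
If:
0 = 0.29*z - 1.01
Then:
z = 3.48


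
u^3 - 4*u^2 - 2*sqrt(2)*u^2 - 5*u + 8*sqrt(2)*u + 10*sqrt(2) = (u - 5)*(u + 1)*(u - 2*sqrt(2))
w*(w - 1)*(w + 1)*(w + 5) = w^4 + 5*w^3 - w^2 - 5*w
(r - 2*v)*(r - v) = r^2 - 3*r*v + 2*v^2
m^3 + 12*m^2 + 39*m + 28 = (m + 1)*(m + 4)*(m + 7)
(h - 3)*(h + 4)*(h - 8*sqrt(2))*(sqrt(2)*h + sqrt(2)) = sqrt(2)*h^4 - 16*h^3 + 2*sqrt(2)*h^3 - 32*h^2 - 11*sqrt(2)*h^2 - 12*sqrt(2)*h + 176*h + 192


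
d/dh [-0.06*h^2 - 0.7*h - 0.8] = -0.12*h - 0.7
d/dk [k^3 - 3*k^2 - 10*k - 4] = 3*k^2 - 6*k - 10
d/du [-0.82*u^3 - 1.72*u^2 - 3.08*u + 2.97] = -2.46*u^2 - 3.44*u - 3.08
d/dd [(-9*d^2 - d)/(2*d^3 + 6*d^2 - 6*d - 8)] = (9*d^4/2 + d^3 + 15*d^2 + 36*d + 2)/(d^6 + 6*d^5 + 3*d^4 - 26*d^3 - 15*d^2 + 24*d + 16)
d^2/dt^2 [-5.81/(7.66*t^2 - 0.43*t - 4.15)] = (-681.810472*t^2 + 38.273956*t + 5.81*(15.32*t - 0.43)*(30.64*t - 0.86) + 369.38818)/(-7.66*t^2 + 0.43*t + 4.15)^3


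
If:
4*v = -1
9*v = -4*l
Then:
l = 9/16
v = -1/4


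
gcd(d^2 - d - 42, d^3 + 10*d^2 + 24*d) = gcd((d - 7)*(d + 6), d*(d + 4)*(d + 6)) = d + 6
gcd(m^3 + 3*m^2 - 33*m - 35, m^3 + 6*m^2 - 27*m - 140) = m^2 + 2*m - 35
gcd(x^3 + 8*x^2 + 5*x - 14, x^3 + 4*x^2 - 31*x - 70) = x^2 + 9*x + 14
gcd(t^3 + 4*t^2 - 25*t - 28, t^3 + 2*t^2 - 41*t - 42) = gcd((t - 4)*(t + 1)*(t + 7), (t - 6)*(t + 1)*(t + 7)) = t^2 + 8*t + 7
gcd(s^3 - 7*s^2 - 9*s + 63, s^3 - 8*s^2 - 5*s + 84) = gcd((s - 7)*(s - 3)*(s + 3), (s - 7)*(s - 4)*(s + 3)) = s^2 - 4*s - 21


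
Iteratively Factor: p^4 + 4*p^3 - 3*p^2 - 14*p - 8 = (p + 4)*(p^3 - 3*p - 2) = (p + 1)*(p + 4)*(p^2 - p - 2) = (p + 1)^2*(p + 4)*(p - 2)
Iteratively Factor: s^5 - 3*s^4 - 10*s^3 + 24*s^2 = (s)*(s^4 - 3*s^3 - 10*s^2 + 24*s) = s*(s + 3)*(s^3 - 6*s^2 + 8*s) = s*(s - 2)*(s + 3)*(s^2 - 4*s) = s*(s - 4)*(s - 2)*(s + 3)*(s)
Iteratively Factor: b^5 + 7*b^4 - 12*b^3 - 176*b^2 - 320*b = (b - 5)*(b^4 + 12*b^3 + 48*b^2 + 64*b) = (b - 5)*(b + 4)*(b^3 + 8*b^2 + 16*b) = b*(b - 5)*(b + 4)*(b^2 + 8*b + 16) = b*(b - 5)*(b + 4)^2*(b + 4)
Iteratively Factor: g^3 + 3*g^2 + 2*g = (g + 2)*(g^2 + g) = g*(g + 2)*(g + 1)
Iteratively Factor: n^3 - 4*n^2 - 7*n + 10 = (n - 1)*(n^2 - 3*n - 10) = (n - 1)*(n + 2)*(n - 5)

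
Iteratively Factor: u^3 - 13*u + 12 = (u + 4)*(u^2 - 4*u + 3) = (u - 1)*(u + 4)*(u - 3)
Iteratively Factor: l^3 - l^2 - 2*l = (l + 1)*(l^2 - 2*l) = l*(l + 1)*(l - 2)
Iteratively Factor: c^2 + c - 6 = (c - 2)*(c + 3)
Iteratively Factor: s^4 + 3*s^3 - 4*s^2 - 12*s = (s + 3)*(s^3 - 4*s) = (s + 2)*(s + 3)*(s^2 - 2*s) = (s - 2)*(s + 2)*(s + 3)*(s)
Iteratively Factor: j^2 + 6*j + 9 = (j + 3)*(j + 3)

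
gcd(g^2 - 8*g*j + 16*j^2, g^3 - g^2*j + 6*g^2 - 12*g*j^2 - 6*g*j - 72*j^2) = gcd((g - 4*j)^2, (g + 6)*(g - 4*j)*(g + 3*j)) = g - 4*j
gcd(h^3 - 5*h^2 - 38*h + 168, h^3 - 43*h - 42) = h^2 - h - 42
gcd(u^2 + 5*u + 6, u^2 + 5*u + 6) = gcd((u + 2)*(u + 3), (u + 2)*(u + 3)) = u^2 + 5*u + 6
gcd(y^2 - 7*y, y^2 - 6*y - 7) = y - 7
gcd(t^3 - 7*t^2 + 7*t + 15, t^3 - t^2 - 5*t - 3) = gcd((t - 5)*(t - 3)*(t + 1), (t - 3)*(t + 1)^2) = t^2 - 2*t - 3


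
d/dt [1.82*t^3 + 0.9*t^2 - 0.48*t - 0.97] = 5.46*t^2 + 1.8*t - 0.48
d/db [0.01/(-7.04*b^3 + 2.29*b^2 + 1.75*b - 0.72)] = (0.2112*b^2 - 0.0458*b - 0.0175)/(7.04*b^3 - 2.29*b^2 - 1.75*b + 0.72)^2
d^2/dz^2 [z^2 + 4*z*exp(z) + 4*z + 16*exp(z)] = 4*z*exp(z) + 24*exp(z) + 2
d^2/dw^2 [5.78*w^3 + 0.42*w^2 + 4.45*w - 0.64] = 34.68*w + 0.84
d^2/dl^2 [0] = 0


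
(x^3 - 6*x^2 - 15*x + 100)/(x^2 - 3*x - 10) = (x^2 - x - 20)/(x + 2)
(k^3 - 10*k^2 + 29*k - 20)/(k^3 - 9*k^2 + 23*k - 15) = (k - 4)/(k - 3)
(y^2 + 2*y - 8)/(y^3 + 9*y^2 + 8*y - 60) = (y + 4)/(y^2 + 11*y + 30)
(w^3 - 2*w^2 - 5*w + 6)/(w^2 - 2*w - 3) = (w^2 + w - 2)/(w + 1)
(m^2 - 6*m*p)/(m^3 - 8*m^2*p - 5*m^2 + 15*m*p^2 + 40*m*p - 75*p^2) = m*(m - 6*p)/(m^3 - 8*m^2*p - 5*m^2 + 15*m*p^2 + 40*m*p - 75*p^2)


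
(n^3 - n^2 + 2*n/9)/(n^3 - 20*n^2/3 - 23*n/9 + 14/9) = n*(3*n - 2)/(3*n^2 - 19*n - 14)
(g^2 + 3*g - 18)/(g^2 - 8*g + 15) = (g + 6)/(g - 5)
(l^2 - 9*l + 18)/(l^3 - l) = (l^2 - 9*l + 18)/(l^3 - l)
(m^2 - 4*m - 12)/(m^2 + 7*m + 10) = (m - 6)/(m + 5)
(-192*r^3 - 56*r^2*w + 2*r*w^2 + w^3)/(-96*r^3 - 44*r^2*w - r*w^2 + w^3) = (6*r + w)/(3*r + w)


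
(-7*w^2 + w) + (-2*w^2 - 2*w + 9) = -9*w^2 - w + 9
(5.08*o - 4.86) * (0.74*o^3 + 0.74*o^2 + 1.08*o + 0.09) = 3.7592*o^4 + 0.1628*o^3 + 1.89*o^2 - 4.7916*o - 0.4374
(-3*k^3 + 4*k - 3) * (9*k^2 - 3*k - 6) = -27*k^5 + 9*k^4 + 54*k^3 - 39*k^2 - 15*k + 18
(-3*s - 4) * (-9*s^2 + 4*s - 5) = 27*s^3 + 24*s^2 - s + 20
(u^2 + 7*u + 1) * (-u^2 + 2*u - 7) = -u^4 - 5*u^3 + 6*u^2 - 47*u - 7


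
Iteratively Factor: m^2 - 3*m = (m - 3)*(m)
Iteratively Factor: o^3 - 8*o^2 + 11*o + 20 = (o - 4)*(o^2 - 4*o - 5) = (o - 4)*(o + 1)*(o - 5)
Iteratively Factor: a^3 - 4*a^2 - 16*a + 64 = (a - 4)*(a^2 - 16) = (a - 4)*(a + 4)*(a - 4)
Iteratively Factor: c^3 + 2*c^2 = (c + 2)*(c^2) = c*(c + 2)*(c)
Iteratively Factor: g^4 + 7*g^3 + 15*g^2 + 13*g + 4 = (g + 4)*(g^3 + 3*g^2 + 3*g + 1) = (g + 1)*(g + 4)*(g^2 + 2*g + 1) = (g + 1)^2*(g + 4)*(g + 1)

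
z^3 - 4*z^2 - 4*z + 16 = (z - 4)*(z - 2)*(z + 2)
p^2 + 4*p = p*(p + 4)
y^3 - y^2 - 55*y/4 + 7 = (y - 4)*(y - 1/2)*(y + 7/2)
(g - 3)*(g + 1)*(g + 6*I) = g^3 - 2*g^2 + 6*I*g^2 - 3*g - 12*I*g - 18*I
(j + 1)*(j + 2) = j^2 + 3*j + 2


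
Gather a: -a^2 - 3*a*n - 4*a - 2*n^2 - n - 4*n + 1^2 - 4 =-a^2 + a*(-3*n - 4) - 2*n^2 - 5*n - 3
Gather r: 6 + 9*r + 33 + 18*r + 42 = 27*r + 81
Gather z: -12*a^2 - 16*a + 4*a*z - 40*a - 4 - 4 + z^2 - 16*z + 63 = -12*a^2 - 56*a + z^2 + z*(4*a - 16) + 55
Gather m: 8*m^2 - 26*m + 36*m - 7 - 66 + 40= 8*m^2 + 10*m - 33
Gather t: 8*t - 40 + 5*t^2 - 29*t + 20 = 5*t^2 - 21*t - 20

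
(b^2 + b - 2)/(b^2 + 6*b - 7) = (b + 2)/(b + 7)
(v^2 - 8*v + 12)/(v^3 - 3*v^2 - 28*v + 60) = 1/(v + 5)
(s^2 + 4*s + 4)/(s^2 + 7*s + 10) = (s + 2)/(s + 5)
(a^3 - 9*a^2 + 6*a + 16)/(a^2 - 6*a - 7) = (a^2 - 10*a + 16)/(a - 7)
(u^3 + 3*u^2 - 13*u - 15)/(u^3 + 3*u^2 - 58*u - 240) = (u^2 - 2*u - 3)/(u^2 - 2*u - 48)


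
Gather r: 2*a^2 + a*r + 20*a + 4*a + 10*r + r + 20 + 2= 2*a^2 + 24*a + r*(a + 11) + 22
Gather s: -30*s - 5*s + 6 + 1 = 7 - 35*s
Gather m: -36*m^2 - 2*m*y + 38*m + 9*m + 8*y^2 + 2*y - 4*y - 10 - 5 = -36*m^2 + m*(47 - 2*y) + 8*y^2 - 2*y - 15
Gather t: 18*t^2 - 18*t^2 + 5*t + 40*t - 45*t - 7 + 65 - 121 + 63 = 0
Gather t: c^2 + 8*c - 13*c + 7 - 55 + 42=c^2 - 5*c - 6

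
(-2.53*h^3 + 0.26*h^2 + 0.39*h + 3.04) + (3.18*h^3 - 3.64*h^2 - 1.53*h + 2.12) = 0.65*h^3 - 3.38*h^2 - 1.14*h + 5.16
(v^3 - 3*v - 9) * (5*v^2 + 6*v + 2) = 5*v^5 + 6*v^4 - 13*v^3 - 63*v^2 - 60*v - 18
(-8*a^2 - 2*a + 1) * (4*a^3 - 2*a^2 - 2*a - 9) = -32*a^5 + 8*a^4 + 24*a^3 + 74*a^2 + 16*a - 9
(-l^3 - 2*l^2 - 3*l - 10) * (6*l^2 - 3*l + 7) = -6*l^5 - 9*l^4 - 19*l^3 - 65*l^2 + 9*l - 70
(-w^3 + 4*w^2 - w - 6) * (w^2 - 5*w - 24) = -w^5 + 9*w^4 + 3*w^3 - 97*w^2 + 54*w + 144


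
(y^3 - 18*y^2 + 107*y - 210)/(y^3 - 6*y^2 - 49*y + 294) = (y - 5)/(y + 7)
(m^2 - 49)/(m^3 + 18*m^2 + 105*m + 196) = (m - 7)/(m^2 + 11*m + 28)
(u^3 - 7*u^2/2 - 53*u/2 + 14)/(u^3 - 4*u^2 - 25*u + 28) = (u - 1/2)/(u - 1)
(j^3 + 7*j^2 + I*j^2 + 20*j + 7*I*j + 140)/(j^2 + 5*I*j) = j + 7 - 4*I - 28*I/j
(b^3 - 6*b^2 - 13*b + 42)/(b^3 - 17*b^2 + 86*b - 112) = (b + 3)/(b - 8)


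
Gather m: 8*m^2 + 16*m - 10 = 8*m^2 + 16*m - 10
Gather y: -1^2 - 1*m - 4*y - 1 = -m - 4*y - 2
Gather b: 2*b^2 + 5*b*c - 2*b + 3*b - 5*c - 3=2*b^2 + b*(5*c + 1) - 5*c - 3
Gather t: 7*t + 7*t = 14*t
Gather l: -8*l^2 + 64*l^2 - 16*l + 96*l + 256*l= 56*l^2 + 336*l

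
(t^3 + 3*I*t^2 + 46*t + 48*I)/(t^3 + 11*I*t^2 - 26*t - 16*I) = (t - 6*I)/(t + 2*I)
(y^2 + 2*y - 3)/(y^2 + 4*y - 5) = (y + 3)/(y + 5)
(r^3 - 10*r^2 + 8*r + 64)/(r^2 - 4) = (r^2 - 12*r + 32)/(r - 2)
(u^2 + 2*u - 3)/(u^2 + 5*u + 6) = (u - 1)/(u + 2)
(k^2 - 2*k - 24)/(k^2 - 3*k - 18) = (k + 4)/(k + 3)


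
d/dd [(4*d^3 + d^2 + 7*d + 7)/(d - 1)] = (8*d^3 - 11*d^2 - 2*d - 14)/(d^2 - 2*d + 1)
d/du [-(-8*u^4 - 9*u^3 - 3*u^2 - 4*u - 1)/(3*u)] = 8*u^2 + 6*u + 1 - 1/(3*u^2)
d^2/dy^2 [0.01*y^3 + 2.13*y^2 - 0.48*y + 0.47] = 0.06*y + 4.26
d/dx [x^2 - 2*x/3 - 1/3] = 2*x - 2/3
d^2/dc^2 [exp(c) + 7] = exp(c)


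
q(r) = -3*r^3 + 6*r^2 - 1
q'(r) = -9*r^2 + 12*r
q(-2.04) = 49.44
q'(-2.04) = -61.93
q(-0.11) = -0.92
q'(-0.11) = -1.43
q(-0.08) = -0.96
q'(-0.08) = -1.02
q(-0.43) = 0.35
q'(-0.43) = -6.82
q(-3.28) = 169.41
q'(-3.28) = -136.19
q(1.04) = 2.12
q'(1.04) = 2.75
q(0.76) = 1.15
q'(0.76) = 3.92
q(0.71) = 0.95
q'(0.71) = 3.98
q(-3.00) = 134.00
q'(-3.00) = -117.00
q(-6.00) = 863.00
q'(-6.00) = -396.00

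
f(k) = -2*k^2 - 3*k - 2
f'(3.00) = -15.00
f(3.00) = -29.00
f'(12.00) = -51.00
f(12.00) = -326.00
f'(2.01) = -11.04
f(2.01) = -16.11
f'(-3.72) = 11.88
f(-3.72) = -18.52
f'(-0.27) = -1.92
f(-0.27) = -1.34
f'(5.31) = -24.24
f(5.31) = -74.32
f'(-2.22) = 5.88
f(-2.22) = -5.20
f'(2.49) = -12.96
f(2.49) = -21.87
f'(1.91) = -10.64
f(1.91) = -15.03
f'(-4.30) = 14.20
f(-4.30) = -26.08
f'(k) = -4*k - 3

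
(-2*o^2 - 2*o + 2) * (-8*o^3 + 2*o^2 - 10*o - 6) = 16*o^5 + 12*o^4 + 36*o^2 - 8*o - 12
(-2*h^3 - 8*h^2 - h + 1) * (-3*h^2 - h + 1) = 6*h^5 + 26*h^4 + 9*h^3 - 10*h^2 - 2*h + 1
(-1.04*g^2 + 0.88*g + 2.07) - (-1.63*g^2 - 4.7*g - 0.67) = 0.59*g^2 + 5.58*g + 2.74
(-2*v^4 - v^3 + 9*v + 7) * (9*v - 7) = -18*v^5 + 5*v^4 + 7*v^3 + 81*v^2 - 49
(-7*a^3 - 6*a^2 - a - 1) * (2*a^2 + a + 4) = -14*a^5 - 19*a^4 - 36*a^3 - 27*a^2 - 5*a - 4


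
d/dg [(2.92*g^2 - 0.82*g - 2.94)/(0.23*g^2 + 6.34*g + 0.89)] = (18.7014*g^2 + 6.55*g + 17.9098)/(0.0529*g^4 + 2.9164*g^3 + 40.605*g^2 + 11.2852*g + 0.7921)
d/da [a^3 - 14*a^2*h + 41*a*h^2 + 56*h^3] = 3*a^2 - 28*a*h + 41*h^2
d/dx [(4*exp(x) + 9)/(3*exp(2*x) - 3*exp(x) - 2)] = (-12*exp(2*x) - 54*exp(x) + 19)*exp(x)/(9*exp(4*x) - 18*exp(3*x) - 3*exp(2*x) + 12*exp(x) + 4)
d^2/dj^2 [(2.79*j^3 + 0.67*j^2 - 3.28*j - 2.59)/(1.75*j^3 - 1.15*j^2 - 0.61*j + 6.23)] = (2.8421709430404e-14*j^7 + 15.3335*j^6 - 42.40005*j^5 - 416.30085*j^4 + 6.56836799999994*j^3 + 390.343968*j^2 + 667.254126*j - 11.96027)/(5.359375*j^9 - 10.565625*j^8 + 1.33875*j^7 + 63.083*j^6 - 75.6939*j^5 - 16.46937*j^4 + 229.762814*j^3 - 126.949956*j^2 - 71.027607*j + 241.804367)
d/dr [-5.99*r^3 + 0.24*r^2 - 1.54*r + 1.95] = -17.97*r^2 + 0.48*r - 1.54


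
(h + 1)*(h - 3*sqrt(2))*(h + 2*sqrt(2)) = h^3 - sqrt(2)*h^2 + h^2 - 12*h - sqrt(2)*h - 12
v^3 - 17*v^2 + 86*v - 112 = (v - 8)*(v - 7)*(v - 2)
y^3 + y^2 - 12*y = y*(y - 3)*(y + 4)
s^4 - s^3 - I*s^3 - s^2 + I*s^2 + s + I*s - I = (s - 1)^2*(s + 1)*(s - I)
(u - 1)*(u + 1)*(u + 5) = u^3 + 5*u^2 - u - 5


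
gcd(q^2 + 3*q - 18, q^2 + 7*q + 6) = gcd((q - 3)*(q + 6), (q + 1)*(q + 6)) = q + 6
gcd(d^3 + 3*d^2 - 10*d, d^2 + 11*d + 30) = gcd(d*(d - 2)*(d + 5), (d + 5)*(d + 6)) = d + 5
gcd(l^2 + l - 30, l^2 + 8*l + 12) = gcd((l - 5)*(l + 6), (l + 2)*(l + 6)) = l + 6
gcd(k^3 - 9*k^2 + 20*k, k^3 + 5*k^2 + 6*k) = k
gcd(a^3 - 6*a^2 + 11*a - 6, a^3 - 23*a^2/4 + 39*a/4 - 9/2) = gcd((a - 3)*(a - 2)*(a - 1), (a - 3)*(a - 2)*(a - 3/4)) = a^2 - 5*a + 6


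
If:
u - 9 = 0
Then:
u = 9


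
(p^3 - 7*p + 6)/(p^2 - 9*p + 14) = (p^2 + 2*p - 3)/(p - 7)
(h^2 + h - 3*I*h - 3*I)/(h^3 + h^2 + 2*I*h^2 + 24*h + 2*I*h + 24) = (h - 3*I)/(h^2 + 2*I*h + 24)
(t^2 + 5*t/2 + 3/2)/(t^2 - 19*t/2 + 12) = (2*t^2 + 5*t + 3)/(2*t^2 - 19*t + 24)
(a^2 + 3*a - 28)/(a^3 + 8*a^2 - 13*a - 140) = 1/(a + 5)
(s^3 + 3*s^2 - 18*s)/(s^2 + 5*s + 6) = s*(s^2 + 3*s - 18)/(s^2 + 5*s + 6)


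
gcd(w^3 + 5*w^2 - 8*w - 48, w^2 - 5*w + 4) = 1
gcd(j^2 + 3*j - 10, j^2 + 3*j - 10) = j^2 + 3*j - 10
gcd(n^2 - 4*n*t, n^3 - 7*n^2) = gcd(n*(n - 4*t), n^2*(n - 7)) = n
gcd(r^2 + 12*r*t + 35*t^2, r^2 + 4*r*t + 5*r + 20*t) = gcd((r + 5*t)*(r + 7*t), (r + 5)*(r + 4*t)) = 1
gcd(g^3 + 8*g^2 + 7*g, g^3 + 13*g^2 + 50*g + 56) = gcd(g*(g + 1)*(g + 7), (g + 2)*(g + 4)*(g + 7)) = g + 7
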